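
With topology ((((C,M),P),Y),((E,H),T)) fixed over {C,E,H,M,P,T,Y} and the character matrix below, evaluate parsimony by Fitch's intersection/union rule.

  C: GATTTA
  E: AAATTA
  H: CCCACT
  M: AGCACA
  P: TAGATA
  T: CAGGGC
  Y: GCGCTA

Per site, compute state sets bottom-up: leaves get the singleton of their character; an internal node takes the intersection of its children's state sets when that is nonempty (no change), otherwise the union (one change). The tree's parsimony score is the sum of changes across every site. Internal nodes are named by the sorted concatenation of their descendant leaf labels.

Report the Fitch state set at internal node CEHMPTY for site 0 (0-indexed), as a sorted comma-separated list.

C,G

CM@0: {G} ∪ {A} = {A,G} (union, +1)
CMP@0: {A,G} ∪ {T} = {A,G,T} (union, +1)
CMPY@0: {A,G,T} ∩ {G} = {G} (intersection, +0)
EH@0: {A} ∪ {C} = {A,C} (union, +1)
EHT@0: {A,C} ∩ {C} = {C} (intersection, +0)
CEHMPTY@0: {G} ∪ {C} = {C,G} (union, +1)
CM@1: {A} ∪ {G} = {A,G} (union, +1)
CMP@1: {A,G} ∩ {A} = {A} (intersection, +0)
CMPY@1: {A} ∪ {C} = {A,C} (union, +1)
EH@1: {A} ∪ {C} = {A,C} (union, +1)
EHT@1: {A,C} ∩ {A} = {A} (intersection, +0)
CEHMPTY@1: {A,C} ∩ {A} = {A} (intersection, +0)
CM@2: {T} ∪ {C} = {C,T} (union, +1)
CMP@2: {C,T} ∪ {G} = {C,G,T} (union, +1)
CMPY@2: {C,G,T} ∩ {G} = {G} (intersection, +0)
EH@2: {A} ∪ {C} = {A,C} (union, +1)
EHT@2: {A,C} ∪ {G} = {A,C,G} (union, +1)
CEHMPTY@2: {G} ∩ {A,C,G} = {G} (intersection, +0)
CM@3: {T} ∪ {A} = {A,T} (union, +1)
CMP@3: {A,T} ∩ {A} = {A} (intersection, +0)
CMPY@3: {A} ∪ {C} = {A,C} (union, +1)
EH@3: {T} ∪ {A} = {A,T} (union, +1)
EHT@3: {A,T} ∪ {G} = {A,G,T} (union, +1)
CEHMPTY@3: {A,C} ∩ {A,G,T} = {A} (intersection, +0)
CM@4: {T} ∪ {C} = {C,T} (union, +1)
CMP@4: {C,T} ∩ {T} = {T} (intersection, +0)
CMPY@4: {T} ∩ {T} = {T} (intersection, +0)
EH@4: {T} ∪ {C} = {C,T} (union, +1)
EHT@4: {C,T} ∪ {G} = {C,G,T} (union, +1)
CEHMPTY@4: {T} ∩ {C,G,T} = {T} (intersection, +0)
CM@5: {A} ∩ {A} = {A} (intersection, +0)
CMP@5: {A} ∩ {A} = {A} (intersection, +0)
CMPY@5: {A} ∩ {A} = {A} (intersection, +0)
EH@5: {A} ∪ {T} = {A,T} (union, +1)
EHT@5: {A,T} ∪ {C} = {A,C,T} (union, +1)
CEHMPTY@5: {A} ∩ {A,C,T} = {A} (intersection, +0)
per-site changes: [4, 3, 4, 4, 3, 2]; total = 20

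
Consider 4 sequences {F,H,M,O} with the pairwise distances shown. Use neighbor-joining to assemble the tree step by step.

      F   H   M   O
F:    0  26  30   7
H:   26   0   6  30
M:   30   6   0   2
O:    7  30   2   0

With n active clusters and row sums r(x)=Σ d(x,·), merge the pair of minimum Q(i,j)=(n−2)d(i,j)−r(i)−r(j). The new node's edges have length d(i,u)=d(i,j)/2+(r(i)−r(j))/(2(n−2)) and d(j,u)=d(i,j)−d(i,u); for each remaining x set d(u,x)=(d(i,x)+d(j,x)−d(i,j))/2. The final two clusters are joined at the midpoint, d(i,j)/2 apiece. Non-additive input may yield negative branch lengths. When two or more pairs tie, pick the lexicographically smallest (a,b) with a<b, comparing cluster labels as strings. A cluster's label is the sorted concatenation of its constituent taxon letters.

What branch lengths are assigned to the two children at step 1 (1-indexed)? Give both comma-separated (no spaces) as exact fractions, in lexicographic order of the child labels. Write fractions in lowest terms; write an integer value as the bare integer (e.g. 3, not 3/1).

1. join F+O (d=7, Q=-88) ⇒ FO; edges |F|=19/2, |O|=-5/2
  updated: d(FO,H)=49/2, d(FO,M)=25/2
2. join FO+H (d=49/2, Q=-43) ⇒ FHO; edges |FO|=31/2, |H|=9
  updated: d(FHO,M)=-3
3. join FHO+M (d=-3) ⇒ FHMO; edges |FHO|=-3/2, |M|=-3/2
final tree: (((F:19/2,O:-5/2):31/2,H:9):-3/2,M:-3/2)
total length: 57/2

19/2,-5/2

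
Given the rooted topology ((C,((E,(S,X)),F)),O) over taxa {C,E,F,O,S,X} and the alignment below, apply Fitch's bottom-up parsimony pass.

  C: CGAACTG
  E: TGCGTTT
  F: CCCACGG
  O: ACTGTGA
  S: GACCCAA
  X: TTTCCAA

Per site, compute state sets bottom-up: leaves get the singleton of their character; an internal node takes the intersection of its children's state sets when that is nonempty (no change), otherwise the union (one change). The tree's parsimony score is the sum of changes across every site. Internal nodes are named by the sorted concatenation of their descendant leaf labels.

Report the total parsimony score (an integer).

21

[col 0] SX: children S:{G}, X:{T} ∪→ {G,T}; cost 1
[col 0] ESX: children E:{T}, SX:{G,T} ∩→ {T}; cost 0
[col 0] EFSX: children ESX:{T}, F:{C} ∪→ {C,T}; cost 1
[col 0] CEFSX: children C:{C}, EFSX:{C,T} ∩→ {C}; cost 0
[col 0] CEFOSX: children CEFSX:{C}, O:{A} ∪→ {A,C}; cost 1
[col 1] SX: children S:{A}, X:{T} ∪→ {A,T}; cost 1
[col 1] ESX: children E:{G}, SX:{A,T} ∪→ {A,G,T}; cost 1
[col 1] EFSX: children ESX:{A,G,T}, F:{C} ∪→ {A,C,G,T}; cost 1
[col 1] CEFSX: children C:{G}, EFSX:{A,C,G,T} ∩→ {G}; cost 0
[col 1] CEFOSX: children CEFSX:{G}, O:{C} ∪→ {C,G}; cost 1
[col 2] SX: children S:{C}, X:{T} ∪→ {C,T}; cost 1
[col 2] ESX: children E:{C}, SX:{C,T} ∩→ {C}; cost 0
[col 2] EFSX: children ESX:{C}, F:{C} ∩→ {C}; cost 0
[col 2] CEFSX: children C:{A}, EFSX:{C} ∪→ {A,C}; cost 1
[col 2] CEFOSX: children CEFSX:{A,C}, O:{T} ∪→ {A,C,T}; cost 1
[col 3] SX: children S:{C}, X:{C} ∩→ {C}; cost 0
[col 3] ESX: children E:{G}, SX:{C} ∪→ {C,G}; cost 1
[col 3] EFSX: children ESX:{C,G}, F:{A} ∪→ {A,C,G}; cost 1
[col 3] CEFSX: children C:{A}, EFSX:{A,C,G} ∩→ {A}; cost 0
[col 3] CEFOSX: children CEFSX:{A}, O:{G} ∪→ {A,G}; cost 1
[col 4] SX: children S:{C}, X:{C} ∩→ {C}; cost 0
[col 4] ESX: children E:{T}, SX:{C} ∪→ {C,T}; cost 1
[col 4] EFSX: children ESX:{C,T}, F:{C} ∩→ {C}; cost 0
[col 4] CEFSX: children C:{C}, EFSX:{C} ∩→ {C}; cost 0
[col 4] CEFOSX: children CEFSX:{C}, O:{T} ∪→ {C,T}; cost 1
[col 5] SX: children S:{A}, X:{A} ∩→ {A}; cost 0
[col 5] ESX: children E:{T}, SX:{A} ∪→ {A,T}; cost 1
[col 5] EFSX: children ESX:{A,T}, F:{G} ∪→ {A,G,T}; cost 1
[col 5] CEFSX: children C:{T}, EFSX:{A,G,T} ∩→ {T}; cost 0
[col 5] CEFOSX: children CEFSX:{T}, O:{G} ∪→ {G,T}; cost 1
[col 6] SX: children S:{A}, X:{A} ∩→ {A}; cost 0
[col 6] ESX: children E:{T}, SX:{A} ∪→ {A,T}; cost 1
[col 6] EFSX: children ESX:{A,T}, F:{G} ∪→ {A,G,T}; cost 1
[col 6] CEFSX: children C:{G}, EFSX:{A,G,T} ∩→ {G}; cost 0
[col 6] CEFOSX: children CEFSX:{G}, O:{A} ∪→ {A,G}; cost 1
per-site changes: [3, 4, 3, 3, 2, 3, 3]; total = 21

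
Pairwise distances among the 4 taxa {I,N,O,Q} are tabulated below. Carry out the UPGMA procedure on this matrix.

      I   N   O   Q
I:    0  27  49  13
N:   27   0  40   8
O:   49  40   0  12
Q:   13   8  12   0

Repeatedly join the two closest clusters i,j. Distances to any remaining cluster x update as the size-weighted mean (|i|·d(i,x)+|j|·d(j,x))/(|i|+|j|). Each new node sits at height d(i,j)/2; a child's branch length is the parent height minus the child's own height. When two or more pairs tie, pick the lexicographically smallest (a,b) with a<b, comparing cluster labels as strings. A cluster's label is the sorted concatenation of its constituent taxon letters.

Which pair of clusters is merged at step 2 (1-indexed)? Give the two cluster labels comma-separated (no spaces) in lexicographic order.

I,NQ

iteration 1: select N,Q (d=8); attach at lengths (4, 4); label the merged cluster NQ
  updated: d(I,NQ)=20, d(NQ,O)=26
iteration 2: select I,NQ (d=20); attach at lengths (10, 6); label the merged cluster INQ
  updated: d(INQ,O)=101/3
iteration 3: select INQ,O (d=101/3); attach at lengths (41/6, 101/6); label the merged cluster INOQ
final tree: ((I:10,(N:4,Q:4):6):41/6,O:101/6)
total length: 143/3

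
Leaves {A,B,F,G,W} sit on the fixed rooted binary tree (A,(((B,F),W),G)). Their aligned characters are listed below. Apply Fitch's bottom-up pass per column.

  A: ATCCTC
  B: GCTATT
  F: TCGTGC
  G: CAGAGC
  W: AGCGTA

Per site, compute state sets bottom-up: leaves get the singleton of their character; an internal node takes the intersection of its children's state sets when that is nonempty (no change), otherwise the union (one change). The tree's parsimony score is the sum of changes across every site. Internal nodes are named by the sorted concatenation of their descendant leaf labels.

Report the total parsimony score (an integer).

16

BF@0: {G} ∪ {T} = {G,T} (union, +1)
BFW@0: {G,T} ∪ {A} = {A,G,T} (union, +1)
BFGW@0: {A,G,T} ∪ {C} = {A,C,G,T} (union, +1)
ABFGW@0: {A} ∩ {A,C,G,T} = {A} (intersection, +0)
BF@1: {C} ∩ {C} = {C} (intersection, +0)
BFW@1: {C} ∪ {G} = {C,G} (union, +1)
BFGW@1: {C,G} ∪ {A} = {A,C,G} (union, +1)
ABFGW@1: {T} ∪ {A,C,G} = {A,C,G,T} (union, +1)
BF@2: {T} ∪ {G} = {G,T} (union, +1)
BFW@2: {G,T} ∪ {C} = {C,G,T} (union, +1)
BFGW@2: {C,G,T} ∩ {G} = {G} (intersection, +0)
ABFGW@2: {C} ∪ {G} = {C,G} (union, +1)
BF@3: {A} ∪ {T} = {A,T} (union, +1)
BFW@3: {A,T} ∪ {G} = {A,G,T} (union, +1)
BFGW@3: {A,G,T} ∩ {A} = {A} (intersection, +0)
ABFGW@3: {C} ∪ {A} = {A,C} (union, +1)
BF@4: {T} ∪ {G} = {G,T} (union, +1)
BFW@4: {G,T} ∩ {T} = {T} (intersection, +0)
BFGW@4: {T} ∪ {G} = {G,T} (union, +1)
ABFGW@4: {T} ∩ {G,T} = {T} (intersection, +0)
BF@5: {T} ∪ {C} = {C,T} (union, +1)
BFW@5: {C,T} ∪ {A} = {A,C,T} (union, +1)
BFGW@5: {A,C,T} ∩ {C} = {C} (intersection, +0)
ABFGW@5: {C} ∩ {C} = {C} (intersection, +0)
per-site changes: [3, 3, 3, 3, 2, 2]; total = 16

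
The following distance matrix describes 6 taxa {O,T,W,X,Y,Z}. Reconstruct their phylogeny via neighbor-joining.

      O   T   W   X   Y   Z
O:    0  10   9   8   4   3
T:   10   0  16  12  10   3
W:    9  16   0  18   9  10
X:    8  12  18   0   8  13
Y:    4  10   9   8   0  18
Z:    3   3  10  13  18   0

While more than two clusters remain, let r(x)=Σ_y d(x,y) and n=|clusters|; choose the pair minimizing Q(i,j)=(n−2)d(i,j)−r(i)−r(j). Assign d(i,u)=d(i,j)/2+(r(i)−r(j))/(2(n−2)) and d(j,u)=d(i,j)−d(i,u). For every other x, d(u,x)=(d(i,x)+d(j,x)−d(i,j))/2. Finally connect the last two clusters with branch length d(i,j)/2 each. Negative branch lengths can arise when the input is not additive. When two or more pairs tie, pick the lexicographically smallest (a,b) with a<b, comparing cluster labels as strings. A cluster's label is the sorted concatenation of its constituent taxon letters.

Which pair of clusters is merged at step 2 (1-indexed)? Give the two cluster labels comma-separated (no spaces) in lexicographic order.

X,Y

step 1: merge (T,Z) at d=3, Q=-86; branch lengths T→2, Z→1; new cluster TZ
  updated: d(O,TZ)=5, d(TZ,W)=23/2, d(TZ,X)=11, d(TZ,Y)=25/2
step 2: merge (X,Y) at d=8, Q=-109/2; branch lengths X→71/12, Y→25/12; new cluster XY
  updated: d(O,XY)=2, d(TZ,XY)=31/4, d(W,XY)=19/2
step 3: merge (O,XY) at d=2, Q=-125/4; branch lengths O→3/16, XY→29/16; new cluster OXY
  updated: d(OXY,TZ)=43/8, d(OXY,W)=33/4
step 4: merge (OXY,TZ) at d=43/8, Q=-201/8; branch lengths OXY→17/16, TZ→69/16; new cluster OTXYZ
  updated: d(OTXYZ,W)=115/16
step 5: merge (OTXYZ,W) at d=115/16; branch lengths OTXYZ→115/32, W→115/32; new cluster OTWXYZ
final tree: (((O:3/16,(X:71/12,Y:25/12):29/16):17/16,(T:2,Z:1):69/16):115/32,W:115/32)
total length: 409/16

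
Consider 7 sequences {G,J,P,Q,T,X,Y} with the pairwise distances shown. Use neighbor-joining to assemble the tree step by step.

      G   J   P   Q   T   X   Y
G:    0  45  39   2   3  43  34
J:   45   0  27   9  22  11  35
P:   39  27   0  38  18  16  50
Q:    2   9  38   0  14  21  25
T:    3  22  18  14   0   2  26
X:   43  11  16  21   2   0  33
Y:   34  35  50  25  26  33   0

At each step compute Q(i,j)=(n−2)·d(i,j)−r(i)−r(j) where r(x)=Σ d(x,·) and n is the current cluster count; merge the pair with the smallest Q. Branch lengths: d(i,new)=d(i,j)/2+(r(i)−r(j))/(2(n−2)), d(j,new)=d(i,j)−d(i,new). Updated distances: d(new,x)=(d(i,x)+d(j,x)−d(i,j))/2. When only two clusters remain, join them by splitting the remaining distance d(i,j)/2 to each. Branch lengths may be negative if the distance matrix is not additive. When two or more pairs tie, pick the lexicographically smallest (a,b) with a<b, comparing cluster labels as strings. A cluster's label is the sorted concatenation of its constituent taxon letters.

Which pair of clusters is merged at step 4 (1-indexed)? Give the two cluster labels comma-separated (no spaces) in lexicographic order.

GQTY,P

step 1: merge (G,Q) at d=2, Q=-265; branch lengths G→67/10, Q→-47/10; new cluster GQ
  updated: d(GQ,J)=26, d(GQ,P)=75/2, d(GQ,T)=15/2, d(GQ,X)=31, d(GQ,Y)=57/2
step 2: merge (GQ,Y) at d=57/2, Q=-189; branch lengths GQ→9, Y→39/2; new cluster GQY
  updated: d(GQY,J)=65/4, d(GQY,P)=59/2, d(GQY,T)=5/2, d(GQY,X)=71/4
step 3: merge (GQY,T) at d=5/2, Q=-103; branch lengths GQY→29/6, T→-7/3; new cluster GQTY
  updated: d(GQTY,J)=143/8, d(GQTY,P)=45/2, d(GQTY,X)=69/8
step 4: merge (GQTY,P) at d=45/2, Q=-139/2; branch lengths GQTY→57/8, P→123/8; new cluster GPQTY
  updated: d(GPQTY,J)=179/16, d(GPQTY,X)=17/16
step 5: merge (GPQTY,J) at d=179/16, Q=-93/4; branch lengths GPQTY→5/8, J→169/16; new cluster GJPQTY
  updated: d(GJPQTY,X)=7/16
step 6: merge (GJPQTY,X) at d=7/16; branch lengths GJPQTY→7/32, X→7/32; new cluster GJPQTXY
final tree: ((((((G:67/10,Q:-47/10):9,Y:39/2):29/6,T:-7/3):57/8,P:123/8):5/8,J:169/16):7/32,X:7/32)
total length: 537/8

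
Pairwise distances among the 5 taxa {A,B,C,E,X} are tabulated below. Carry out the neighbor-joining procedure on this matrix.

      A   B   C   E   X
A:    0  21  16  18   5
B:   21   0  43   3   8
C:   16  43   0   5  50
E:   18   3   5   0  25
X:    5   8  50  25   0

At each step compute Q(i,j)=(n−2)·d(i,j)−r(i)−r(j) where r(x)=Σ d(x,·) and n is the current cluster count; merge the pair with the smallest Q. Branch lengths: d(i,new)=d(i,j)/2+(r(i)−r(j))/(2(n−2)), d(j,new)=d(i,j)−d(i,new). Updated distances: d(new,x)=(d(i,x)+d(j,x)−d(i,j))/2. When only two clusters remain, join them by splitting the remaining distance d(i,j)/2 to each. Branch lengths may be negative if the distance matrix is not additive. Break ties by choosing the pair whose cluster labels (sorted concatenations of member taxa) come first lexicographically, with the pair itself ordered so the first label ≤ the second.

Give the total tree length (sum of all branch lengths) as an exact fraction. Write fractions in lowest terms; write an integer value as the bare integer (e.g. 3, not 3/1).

step 1: merge (C,E) at d=5, Q=-150; branch lengths C→13, E→-8; new cluster CE
  updated: d(A,CE)=29/2, d(B,CE)=41/2, d(CE,X)=35
step 2: merge (A,CE) at d=29/2, Q=-163/2; branch lengths A→-1/8, CE→117/8; new cluster ACE
  updated: d(ACE,B)=27/2, d(ACE,X)=51/4
step 3: merge (ACE,B) at d=27/2, Q=-137/4; branch lengths ACE→73/8, B→35/8; new cluster ABCE
  updated: d(ABCE,X)=29/8
step 4: merge (ABCE,X) at d=29/8; branch lengths ABCE→29/16, X→29/16; new cluster ABCEX
final tree: (((A:-1/8,(C:13,E:-8):117/8):73/8,B:35/8):29/16,X:29/16)
total length: 293/8

293/8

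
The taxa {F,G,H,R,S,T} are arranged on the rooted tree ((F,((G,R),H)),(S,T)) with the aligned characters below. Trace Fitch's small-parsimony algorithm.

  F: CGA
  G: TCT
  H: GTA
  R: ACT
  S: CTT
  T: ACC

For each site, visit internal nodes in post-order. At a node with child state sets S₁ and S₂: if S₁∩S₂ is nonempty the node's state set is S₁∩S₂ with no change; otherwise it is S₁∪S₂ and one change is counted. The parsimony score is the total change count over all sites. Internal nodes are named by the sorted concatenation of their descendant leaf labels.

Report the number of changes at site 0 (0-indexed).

[col 0] GR: children G:{T}, R:{A} ∪→ {A,T}; cost 1
[col 0] GHR: children GR:{A,T}, H:{G} ∪→ {A,G,T}; cost 1
[col 0] FGHR: children F:{C}, GHR:{A,G,T} ∪→ {A,C,G,T}; cost 1
[col 0] ST: children S:{C}, T:{A} ∪→ {A,C}; cost 1
[col 0] FGHRST: children FGHR:{A,C,G,T}, ST:{A,C} ∩→ {A,C}; cost 0
[col 1] GR: children G:{C}, R:{C} ∩→ {C}; cost 0
[col 1] GHR: children GR:{C}, H:{T} ∪→ {C,T}; cost 1
[col 1] FGHR: children F:{G}, GHR:{C,T} ∪→ {C,G,T}; cost 1
[col 1] ST: children S:{T}, T:{C} ∪→ {C,T}; cost 1
[col 1] FGHRST: children FGHR:{C,G,T}, ST:{C,T} ∩→ {C,T}; cost 0
[col 2] GR: children G:{T}, R:{T} ∩→ {T}; cost 0
[col 2] GHR: children GR:{T}, H:{A} ∪→ {A,T}; cost 1
[col 2] FGHR: children F:{A}, GHR:{A,T} ∩→ {A}; cost 0
[col 2] ST: children S:{T}, T:{C} ∪→ {C,T}; cost 1
[col 2] FGHRST: children FGHR:{A}, ST:{C,T} ∪→ {A,C,T}; cost 1
per-site changes: [4, 3, 3]; total = 10

4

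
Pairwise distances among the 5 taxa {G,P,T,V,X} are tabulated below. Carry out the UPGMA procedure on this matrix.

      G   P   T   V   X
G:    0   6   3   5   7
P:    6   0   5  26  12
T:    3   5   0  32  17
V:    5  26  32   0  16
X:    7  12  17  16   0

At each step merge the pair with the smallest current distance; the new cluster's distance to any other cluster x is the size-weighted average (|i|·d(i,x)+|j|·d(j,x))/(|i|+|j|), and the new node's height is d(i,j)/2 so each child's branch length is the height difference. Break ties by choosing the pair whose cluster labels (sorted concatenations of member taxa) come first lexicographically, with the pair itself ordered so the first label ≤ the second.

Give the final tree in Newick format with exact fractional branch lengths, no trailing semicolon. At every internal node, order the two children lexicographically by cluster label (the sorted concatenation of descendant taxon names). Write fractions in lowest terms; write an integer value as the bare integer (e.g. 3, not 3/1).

((((G:3/2,T:3/2):5/4,P:11/4):13/4,X:6):31/8,V:79/8)

1. join G+T (d=3) ⇒ GT; edges |G|=3/2, |T|=3/2
  updated: d(GT,P)=11/2, d(GT,V)=37/2, d(GT,X)=12
2. join GT+P (d=11/2) ⇒ GPT; edges |GT|=5/4, |P|=11/4
  updated: d(GPT,V)=21, d(GPT,X)=12
3. join GPT+X (d=12) ⇒ GPTX; edges |GPT|=13/4, |X|=6
  updated: d(GPTX,V)=79/4
4. join GPTX+V (d=79/4) ⇒ GPTVX; edges |GPTX|=31/8, |V|=79/8
final tree: ((((G:3/2,T:3/2):5/4,P:11/4):13/4,X:6):31/8,V:79/8)
total length: 30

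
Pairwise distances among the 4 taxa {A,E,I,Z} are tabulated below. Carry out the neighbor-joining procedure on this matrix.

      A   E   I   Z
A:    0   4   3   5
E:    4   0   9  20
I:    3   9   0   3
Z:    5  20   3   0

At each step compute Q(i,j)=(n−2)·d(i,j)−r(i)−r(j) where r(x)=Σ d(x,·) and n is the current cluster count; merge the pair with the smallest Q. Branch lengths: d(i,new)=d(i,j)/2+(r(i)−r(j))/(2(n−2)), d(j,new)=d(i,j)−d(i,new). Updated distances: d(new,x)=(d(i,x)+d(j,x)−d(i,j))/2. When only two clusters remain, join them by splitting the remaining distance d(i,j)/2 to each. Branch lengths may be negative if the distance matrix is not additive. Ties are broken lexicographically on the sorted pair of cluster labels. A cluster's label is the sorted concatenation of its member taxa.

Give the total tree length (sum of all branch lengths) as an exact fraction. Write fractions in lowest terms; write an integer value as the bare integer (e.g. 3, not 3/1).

step 1: merge (A,E) at d=4, Q=-37; branch lengths A→-13/4, E→29/4; new cluster AE
  updated: d(AE,I)=4, d(AE,Z)=21/2
step 2: merge (AE,I) at d=4, Q=-35/2; branch lengths AE→23/4, I→-7/4; new cluster AEI
  updated: d(AEI,Z)=19/4
step 3: merge (AEI,Z) at d=19/4; branch lengths AEI→19/8, Z→19/8; new cluster AEIZ
final tree: (((A:-13/4,E:29/4):23/4,I:-7/4):19/8,Z:19/8)
total length: 51/4

51/4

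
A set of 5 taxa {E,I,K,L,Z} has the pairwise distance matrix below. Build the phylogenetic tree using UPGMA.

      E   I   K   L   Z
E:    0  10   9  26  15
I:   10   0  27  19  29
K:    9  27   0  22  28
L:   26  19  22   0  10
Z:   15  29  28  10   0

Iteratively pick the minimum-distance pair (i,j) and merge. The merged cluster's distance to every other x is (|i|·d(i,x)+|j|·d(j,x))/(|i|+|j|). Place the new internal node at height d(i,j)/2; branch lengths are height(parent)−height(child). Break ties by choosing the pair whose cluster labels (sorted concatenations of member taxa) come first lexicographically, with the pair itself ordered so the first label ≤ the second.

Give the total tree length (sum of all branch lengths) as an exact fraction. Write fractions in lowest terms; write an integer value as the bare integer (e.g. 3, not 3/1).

1. join E+K (d=9) ⇒ EK; edges |E|=9/2, |K|=9/2
  updated: d(EK,I)=37/2, d(EK,L)=24, d(EK,Z)=43/2
2. join L+Z (d=10) ⇒ LZ; edges |L|=5, |Z|=5
  updated: d(EK,LZ)=91/4, d(I,LZ)=24
3. join EK+I (d=37/2) ⇒ EIK; edges |EK|=19/4, |I|=37/4
  updated: d(EIK,LZ)=139/6
4. join EIK+LZ (d=139/6) ⇒ EIKLZ; edges |EIK|=7/3, |LZ|=79/12
final tree: (((E:9/2,K:9/2):19/4,I:37/4):7/3,(L:5,Z:5):79/12)
total length: 503/12

503/12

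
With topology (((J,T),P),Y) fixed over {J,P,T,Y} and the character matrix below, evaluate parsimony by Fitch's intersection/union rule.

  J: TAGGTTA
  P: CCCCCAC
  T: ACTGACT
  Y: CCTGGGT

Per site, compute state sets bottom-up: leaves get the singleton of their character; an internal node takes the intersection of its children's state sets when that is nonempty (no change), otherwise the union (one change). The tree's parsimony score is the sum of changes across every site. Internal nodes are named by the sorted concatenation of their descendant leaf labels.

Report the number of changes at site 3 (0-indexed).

JT@0: {T} ∪ {A} = {A,T} (union, +1)
JPT@0: {A,T} ∪ {C} = {A,C,T} (union, +1)
JPTY@0: {A,C,T} ∩ {C} = {C} (intersection, +0)
JT@1: {A} ∪ {C} = {A,C} (union, +1)
JPT@1: {A,C} ∩ {C} = {C} (intersection, +0)
JPTY@1: {C} ∩ {C} = {C} (intersection, +0)
JT@2: {G} ∪ {T} = {G,T} (union, +1)
JPT@2: {G,T} ∪ {C} = {C,G,T} (union, +1)
JPTY@2: {C,G,T} ∩ {T} = {T} (intersection, +0)
JT@3: {G} ∩ {G} = {G} (intersection, +0)
JPT@3: {G} ∪ {C} = {C,G} (union, +1)
JPTY@3: {C,G} ∩ {G} = {G} (intersection, +0)
JT@4: {T} ∪ {A} = {A,T} (union, +1)
JPT@4: {A,T} ∪ {C} = {A,C,T} (union, +1)
JPTY@4: {A,C,T} ∪ {G} = {A,C,G,T} (union, +1)
JT@5: {T} ∪ {C} = {C,T} (union, +1)
JPT@5: {C,T} ∪ {A} = {A,C,T} (union, +1)
JPTY@5: {A,C,T} ∪ {G} = {A,C,G,T} (union, +1)
JT@6: {A} ∪ {T} = {A,T} (union, +1)
JPT@6: {A,T} ∪ {C} = {A,C,T} (union, +1)
JPTY@6: {A,C,T} ∩ {T} = {T} (intersection, +0)
per-site changes: [2, 1, 2, 1, 3, 3, 2]; total = 14

1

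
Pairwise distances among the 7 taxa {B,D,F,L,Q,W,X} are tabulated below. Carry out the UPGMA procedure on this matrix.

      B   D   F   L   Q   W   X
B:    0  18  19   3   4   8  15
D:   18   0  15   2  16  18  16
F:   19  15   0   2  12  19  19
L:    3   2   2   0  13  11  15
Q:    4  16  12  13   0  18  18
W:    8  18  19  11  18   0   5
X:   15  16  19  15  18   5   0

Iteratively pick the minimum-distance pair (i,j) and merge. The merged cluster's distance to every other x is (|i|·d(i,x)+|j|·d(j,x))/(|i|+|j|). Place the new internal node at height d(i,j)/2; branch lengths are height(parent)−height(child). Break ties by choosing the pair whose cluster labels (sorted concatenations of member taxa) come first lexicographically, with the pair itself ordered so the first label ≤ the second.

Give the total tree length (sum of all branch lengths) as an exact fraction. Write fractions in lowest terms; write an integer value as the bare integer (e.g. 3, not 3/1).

161/5

step 1: merge (D,L) at d=2; branch lengths D→1, L→1; new cluster DL
  updated: d(B,DL)=21/2, d(DL,F)=17/2, d(DL,Q)=29/2, d(DL,W)=29/2, d(DL,X)=31/2
step 2: merge (B,Q) at d=4; branch lengths B→2, Q→2; new cluster BQ
  updated: d(BQ,DL)=25/2, d(BQ,F)=31/2, d(BQ,W)=13, d(BQ,X)=33/2
step 3: merge (W,X) at d=5; branch lengths W→5/2, X→5/2; new cluster WX
  updated: d(BQ,WX)=59/4, d(DL,WX)=15, d(F,WX)=19
step 4: merge (DL,F) at d=17/2; branch lengths DL→13/4, F→17/4; new cluster DFL
  updated: d(BQ,DFL)=27/2, d(DFL,WX)=49/3
step 5: merge (BQ,DFL) at d=27/2; branch lengths BQ→19/4, DFL→5/2; new cluster BDFLQ
  updated: d(BDFLQ,WX)=157/10
step 6: merge (BDFLQ,WX) at d=157/10; branch lengths BDFLQ→11/10, WX→107/20; new cluster BDFLQWX
final tree: (((B:2,Q:2):19/4,((D:1,L:1):13/4,F:17/4):5/2):11/10,(W:5/2,X:5/2):107/20)
total length: 161/5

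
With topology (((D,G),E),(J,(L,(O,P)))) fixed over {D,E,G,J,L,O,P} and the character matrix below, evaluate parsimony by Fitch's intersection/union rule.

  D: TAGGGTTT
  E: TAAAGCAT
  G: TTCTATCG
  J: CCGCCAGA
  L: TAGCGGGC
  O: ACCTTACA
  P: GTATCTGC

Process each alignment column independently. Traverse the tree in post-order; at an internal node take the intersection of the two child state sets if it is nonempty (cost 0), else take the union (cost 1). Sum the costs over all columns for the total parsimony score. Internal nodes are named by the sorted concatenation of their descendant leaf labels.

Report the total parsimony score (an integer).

31

[col 0] DG: children D:{T}, G:{T} ∩→ {T}; cost 0
[col 0] DEG: children DG:{T}, E:{T} ∩→ {T}; cost 0
[col 0] OP: children O:{A}, P:{G} ∪→ {A,G}; cost 1
[col 0] LOP: children L:{T}, OP:{A,G} ∪→ {A,G,T}; cost 1
[col 0] JLOP: children J:{C}, LOP:{A,G,T} ∪→ {A,C,G,T}; cost 1
[col 0] DEGJLOP: children DEG:{T}, JLOP:{A,C,G,T} ∩→ {T}; cost 0
[col 1] DG: children D:{A}, G:{T} ∪→ {A,T}; cost 1
[col 1] DEG: children DG:{A,T}, E:{A} ∩→ {A}; cost 0
[col 1] OP: children O:{C}, P:{T} ∪→ {C,T}; cost 1
[col 1] LOP: children L:{A}, OP:{C,T} ∪→ {A,C,T}; cost 1
[col 1] JLOP: children J:{C}, LOP:{A,C,T} ∩→ {C}; cost 0
[col 1] DEGJLOP: children DEG:{A}, JLOP:{C} ∪→ {A,C}; cost 1
[col 2] DG: children D:{G}, G:{C} ∪→ {C,G}; cost 1
[col 2] DEG: children DG:{C,G}, E:{A} ∪→ {A,C,G}; cost 1
[col 2] OP: children O:{C}, P:{A} ∪→ {A,C}; cost 1
[col 2] LOP: children L:{G}, OP:{A,C} ∪→ {A,C,G}; cost 1
[col 2] JLOP: children J:{G}, LOP:{A,C,G} ∩→ {G}; cost 0
[col 2] DEGJLOP: children DEG:{A,C,G}, JLOP:{G} ∩→ {G}; cost 0
[col 3] DG: children D:{G}, G:{T} ∪→ {G,T}; cost 1
[col 3] DEG: children DG:{G,T}, E:{A} ∪→ {A,G,T}; cost 1
[col 3] OP: children O:{T}, P:{T} ∩→ {T}; cost 0
[col 3] LOP: children L:{C}, OP:{T} ∪→ {C,T}; cost 1
[col 3] JLOP: children J:{C}, LOP:{C,T} ∩→ {C}; cost 0
[col 3] DEGJLOP: children DEG:{A,G,T}, JLOP:{C} ∪→ {A,C,G,T}; cost 1
[col 4] DG: children D:{G}, G:{A} ∪→ {A,G}; cost 1
[col 4] DEG: children DG:{A,G}, E:{G} ∩→ {G}; cost 0
[col 4] OP: children O:{T}, P:{C} ∪→ {C,T}; cost 1
[col 4] LOP: children L:{G}, OP:{C,T} ∪→ {C,G,T}; cost 1
[col 4] JLOP: children J:{C}, LOP:{C,G,T} ∩→ {C}; cost 0
[col 4] DEGJLOP: children DEG:{G}, JLOP:{C} ∪→ {C,G}; cost 1
[col 5] DG: children D:{T}, G:{T} ∩→ {T}; cost 0
[col 5] DEG: children DG:{T}, E:{C} ∪→ {C,T}; cost 1
[col 5] OP: children O:{A}, P:{T} ∪→ {A,T}; cost 1
[col 5] LOP: children L:{G}, OP:{A,T} ∪→ {A,G,T}; cost 1
[col 5] JLOP: children J:{A}, LOP:{A,G,T} ∩→ {A}; cost 0
[col 5] DEGJLOP: children DEG:{C,T}, JLOP:{A} ∪→ {A,C,T}; cost 1
[col 6] DG: children D:{T}, G:{C} ∪→ {C,T}; cost 1
[col 6] DEG: children DG:{C,T}, E:{A} ∪→ {A,C,T}; cost 1
[col 6] OP: children O:{C}, P:{G} ∪→ {C,G}; cost 1
[col 6] LOP: children L:{G}, OP:{C,G} ∩→ {G}; cost 0
[col 6] JLOP: children J:{G}, LOP:{G} ∩→ {G}; cost 0
[col 6] DEGJLOP: children DEG:{A,C,T}, JLOP:{G} ∪→ {A,C,G,T}; cost 1
[col 7] DG: children D:{T}, G:{G} ∪→ {G,T}; cost 1
[col 7] DEG: children DG:{G,T}, E:{T} ∩→ {T}; cost 0
[col 7] OP: children O:{A}, P:{C} ∪→ {A,C}; cost 1
[col 7] LOP: children L:{C}, OP:{A,C} ∩→ {C}; cost 0
[col 7] JLOP: children J:{A}, LOP:{C} ∪→ {A,C}; cost 1
[col 7] DEGJLOP: children DEG:{T}, JLOP:{A,C} ∪→ {A,C,T}; cost 1
per-site changes: [3, 4, 4, 4, 4, 4, 4, 4]; total = 31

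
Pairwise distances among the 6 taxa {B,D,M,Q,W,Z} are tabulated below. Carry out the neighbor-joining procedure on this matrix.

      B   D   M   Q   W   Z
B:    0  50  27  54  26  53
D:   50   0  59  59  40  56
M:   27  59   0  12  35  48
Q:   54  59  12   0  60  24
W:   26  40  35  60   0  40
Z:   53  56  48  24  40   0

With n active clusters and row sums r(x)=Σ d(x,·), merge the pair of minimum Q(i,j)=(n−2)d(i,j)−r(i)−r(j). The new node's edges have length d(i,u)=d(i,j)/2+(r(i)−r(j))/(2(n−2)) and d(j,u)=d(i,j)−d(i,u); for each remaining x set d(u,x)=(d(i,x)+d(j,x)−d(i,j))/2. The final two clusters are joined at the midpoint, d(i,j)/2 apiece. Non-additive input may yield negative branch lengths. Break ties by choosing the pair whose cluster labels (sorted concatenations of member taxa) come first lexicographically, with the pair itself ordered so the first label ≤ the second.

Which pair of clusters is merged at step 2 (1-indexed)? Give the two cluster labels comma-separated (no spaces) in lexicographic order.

1. join M+Q (d=12, Q=-342) ⇒ MQ; edges |M|=5/2, |Q|=19/2
  updated: d(B,MQ)=69/2, d(D,MQ)=53, d(MQ,W)=83/2, d(MQ,Z)=30
2. join MQ+Z (d=30, Q=-248) ⇒ MQZ; edges |MQ|=35/3, |Z|=55/3
  updated: d(B,MQZ)=115/4, d(D,MQZ)=79/2, d(MQZ,W)=103/4
3. join B+W (d=26, Q=-289/2) ⇒ BW; edges |B|=65/4, |W|=39/4
  updated: d(BW,D)=32, d(BW,MQZ)=57/4
4. join BW+D (d=32, Q=-343/4) ⇒ BDW; edges |BW|=27/8, |D|=229/8
  updated: d(BDW,MQZ)=87/8
5. join BDW+MQZ (d=87/8) ⇒ BDMQWZ; edges |BDW|=87/16, |MQZ|=87/16
final tree: (((B:65/4,W:39/4):27/8,D:229/8):87/16,((M:5/2,Q:19/2):35/3,Z:55/3):87/16)
total length: 887/8

MQ,Z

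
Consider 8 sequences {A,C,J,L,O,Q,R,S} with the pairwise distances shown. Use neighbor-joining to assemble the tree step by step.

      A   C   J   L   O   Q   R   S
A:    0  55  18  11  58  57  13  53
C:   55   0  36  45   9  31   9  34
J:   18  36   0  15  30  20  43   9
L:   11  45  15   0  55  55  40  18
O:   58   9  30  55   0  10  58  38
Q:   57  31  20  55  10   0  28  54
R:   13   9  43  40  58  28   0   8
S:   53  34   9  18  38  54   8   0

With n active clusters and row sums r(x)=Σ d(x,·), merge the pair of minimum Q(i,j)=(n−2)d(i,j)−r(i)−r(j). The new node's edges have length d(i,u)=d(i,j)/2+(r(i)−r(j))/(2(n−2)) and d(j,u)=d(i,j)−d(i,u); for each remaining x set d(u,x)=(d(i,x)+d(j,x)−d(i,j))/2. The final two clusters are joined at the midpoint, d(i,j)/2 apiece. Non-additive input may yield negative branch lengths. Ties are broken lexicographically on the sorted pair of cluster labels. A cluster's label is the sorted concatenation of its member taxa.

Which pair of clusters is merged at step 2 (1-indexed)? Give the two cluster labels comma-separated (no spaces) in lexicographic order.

iteration 1: select O,Q (d=10, Q=-453); attach at lengths (21/4, 19/4); label the merged cluster OQ
  updated: d(A,OQ)=105/2, d(C,OQ)=15, d(J,OQ)=20, d(L,OQ)=50, d(OQ,R)=38, d(OQ,S)=41
iteration 2: select C,OQ (d=15, Q=-671/2); attach at lengths (21/4, 39/4); label the merged cluster COQ
  updated: d(A,COQ)=185/4, d(COQ,J)=41/2, d(COQ,L)=40, d(COQ,R)=16, d(COQ,S)=30
iteration 3: select A,L (d=11, Q=-885/4); attach at lengths (245/32, 107/32); label the merged cluster AL
  updated: d(AL,COQ)=301/8, d(AL,J)=11, d(AL,R)=21, d(AL,S)=30
iteration 4: select AL,J (d=11, Q=-1201/8); attach at lengths (131/16, 45/16); label the merged cluster AJL
  updated: d(AJL,COQ)=377/16, d(AJL,R)=53/2, d(AJL,S)=14
iteration 5: select AJL,S (d=14, Q=-1409/16); attach at lengths (641/64, 255/64); label the merged cluster AJLS
  updated: d(AJLS,COQ)=633/32, d(AJLS,R)=41/4
iteration 6: select AJLS,COQ (d=633/32, Q=-1473/32); attach at lengths (449/64, 817/64); label the merged cluster ACJLOQS
  updated: d(ACJLOQS,R)=207/64
iteration 7: select ACJLOQS,R (d=207/64); attach at lengths (207/128, 207/128); label the merged cluster ACJLOQRS
final tree: (((((A:245/32,L:107/32):131/16,J:45/16):641/64,S:255/64):449/64,(C:21/4,(O:21/4,Q:19/4):39/4):817/64):207/128,R:207/128)
total length: 5377/64

C,OQ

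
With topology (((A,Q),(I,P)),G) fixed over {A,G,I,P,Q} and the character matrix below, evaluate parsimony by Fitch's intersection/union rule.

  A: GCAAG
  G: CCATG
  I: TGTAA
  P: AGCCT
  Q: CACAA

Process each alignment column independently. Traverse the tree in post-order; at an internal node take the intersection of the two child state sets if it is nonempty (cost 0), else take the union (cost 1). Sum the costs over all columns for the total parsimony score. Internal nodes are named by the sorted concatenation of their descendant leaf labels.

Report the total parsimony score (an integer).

13

AQ@0: {G} ∪ {C} = {C,G} (union, +1)
IP@0: {T} ∪ {A} = {A,T} (union, +1)
AIPQ@0: {C,G} ∪ {A,T} = {A,C,G,T} (union, +1)
AGIPQ@0: {A,C,G,T} ∩ {C} = {C} (intersection, +0)
AQ@1: {C} ∪ {A} = {A,C} (union, +1)
IP@1: {G} ∩ {G} = {G} (intersection, +0)
AIPQ@1: {A,C} ∪ {G} = {A,C,G} (union, +1)
AGIPQ@1: {A,C,G} ∩ {C} = {C} (intersection, +0)
AQ@2: {A} ∪ {C} = {A,C} (union, +1)
IP@2: {T} ∪ {C} = {C,T} (union, +1)
AIPQ@2: {A,C} ∩ {C,T} = {C} (intersection, +0)
AGIPQ@2: {C} ∪ {A} = {A,C} (union, +1)
AQ@3: {A} ∩ {A} = {A} (intersection, +0)
IP@3: {A} ∪ {C} = {A,C} (union, +1)
AIPQ@3: {A} ∩ {A,C} = {A} (intersection, +0)
AGIPQ@3: {A} ∪ {T} = {A,T} (union, +1)
AQ@4: {G} ∪ {A} = {A,G} (union, +1)
IP@4: {A} ∪ {T} = {A,T} (union, +1)
AIPQ@4: {A,G} ∩ {A,T} = {A} (intersection, +0)
AGIPQ@4: {A} ∪ {G} = {A,G} (union, +1)
per-site changes: [3, 2, 3, 2, 3]; total = 13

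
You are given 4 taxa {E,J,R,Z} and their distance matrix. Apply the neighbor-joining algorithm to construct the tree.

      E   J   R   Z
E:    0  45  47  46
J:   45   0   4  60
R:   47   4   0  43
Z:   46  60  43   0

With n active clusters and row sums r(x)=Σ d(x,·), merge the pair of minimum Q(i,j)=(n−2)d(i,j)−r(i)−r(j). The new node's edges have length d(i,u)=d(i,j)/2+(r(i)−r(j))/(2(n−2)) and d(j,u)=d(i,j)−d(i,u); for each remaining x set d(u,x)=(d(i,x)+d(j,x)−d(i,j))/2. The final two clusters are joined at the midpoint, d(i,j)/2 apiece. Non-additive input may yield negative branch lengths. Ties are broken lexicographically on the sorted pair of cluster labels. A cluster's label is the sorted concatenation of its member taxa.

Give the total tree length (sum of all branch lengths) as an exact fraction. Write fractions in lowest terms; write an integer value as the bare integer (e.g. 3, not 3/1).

295/4

1. join E+Z (d=46, Q=-195) ⇒ EZ; edges |E|=81/4, |Z|=103/4
  updated: d(EZ,J)=59/2, d(EZ,R)=22
2. join EZ+J (d=59/2, Q=-111/2) ⇒ EJZ; edges |EZ|=95/4, |J|=23/4
  updated: d(EJZ,R)=-7/4
3. join EJZ+R (d=-7/4) ⇒ EJRZ; edges |EJZ|=-7/8, |R|=-7/8
final tree: (((E:81/4,Z:103/4):95/4,J:23/4):-7/8,R:-7/8)
total length: 295/4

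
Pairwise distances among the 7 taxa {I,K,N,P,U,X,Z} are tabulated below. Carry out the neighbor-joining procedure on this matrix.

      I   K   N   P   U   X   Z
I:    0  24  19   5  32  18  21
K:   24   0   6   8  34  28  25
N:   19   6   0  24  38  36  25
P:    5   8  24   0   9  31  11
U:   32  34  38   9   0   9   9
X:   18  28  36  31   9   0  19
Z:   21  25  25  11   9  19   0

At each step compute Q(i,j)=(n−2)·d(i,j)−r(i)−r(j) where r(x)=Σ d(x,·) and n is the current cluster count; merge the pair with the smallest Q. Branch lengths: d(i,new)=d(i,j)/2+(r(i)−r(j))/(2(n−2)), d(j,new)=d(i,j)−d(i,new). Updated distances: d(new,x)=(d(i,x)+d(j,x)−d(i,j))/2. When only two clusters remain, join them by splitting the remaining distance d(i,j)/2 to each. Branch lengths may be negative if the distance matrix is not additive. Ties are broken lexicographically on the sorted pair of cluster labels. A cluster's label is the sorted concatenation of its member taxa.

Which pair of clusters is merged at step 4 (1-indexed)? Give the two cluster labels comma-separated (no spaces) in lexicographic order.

I,P

1. join K+N (d=6, Q=-243) ⇒ KN; edges |K|=7/10, |N|=53/10
  updated: d(I,KN)=37/2, d(KN,P)=13, d(KN,U)=33, d(KN,X)=29, d(KN,Z)=22
2. join U+X (d=9, Q=-162) ⇒ UX; edges |U|=11/4, |X|=25/4
  updated: d(I,UX)=41/2, d(KN,UX)=53/2, d(P,UX)=31/2, d(UX,Z)=19/2
3. join UX+Z (d=19/2, Q=-107) ⇒ UXZ; edges |UX|=37/6, |Z|=10/3
  updated: d(I,UXZ)=16, d(KN,UXZ)=39/2, d(P,UXZ)=17/2
4. join I+P (d=5, Q=-56) ⇒ IP; edges |I|=23/4, |P|=-3/4
  updated: d(IP,KN)=53/4, d(IP,UXZ)=39/4
5. join IP+KN (d=53/4, Q=-85/2) ⇒ IKNP; edges |IP|=7/4, |KN|=23/2
  updated: d(IKNP,UXZ)=8
6. join IKNP+UXZ (d=8) ⇒ IKNPUXZ; edges |IKNP|=4, |UXZ|=4
final tree: (((I:23/4,P:-3/4):7/4,(K:7/10,N:53/10):23/2):4,((U:11/4,X:25/4):37/6,Z:10/3):4)
total length: 203/4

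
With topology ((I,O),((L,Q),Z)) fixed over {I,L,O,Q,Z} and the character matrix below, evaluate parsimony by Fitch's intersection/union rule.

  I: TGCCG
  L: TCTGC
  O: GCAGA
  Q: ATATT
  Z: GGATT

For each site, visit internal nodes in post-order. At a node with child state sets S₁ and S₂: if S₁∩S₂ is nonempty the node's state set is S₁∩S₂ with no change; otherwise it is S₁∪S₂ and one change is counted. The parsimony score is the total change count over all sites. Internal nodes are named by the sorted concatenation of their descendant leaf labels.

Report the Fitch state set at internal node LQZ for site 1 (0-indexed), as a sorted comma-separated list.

IO@0: {T} ∪ {G} = {G,T} (union, +1)
LQ@0: {T} ∪ {A} = {A,T} (union, +1)
LQZ@0: {A,T} ∪ {G} = {A,G,T} (union, +1)
ILOQZ@0: {G,T} ∩ {A,G,T} = {G,T} (intersection, +0)
IO@1: {G} ∪ {C} = {C,G} (union, +1)
LQ@1: {C} ∪ {T} = {C,T} (union, +1)
LQZ@1: {C,T} ∪ {G} = {C,G,T} (union, +1)
ILOQZ@1: {C,G} ∩ {C,G,T} = {C,G} (intersection, +0)
IO@2: {C} ∪ {A} = {A,C} (union, +1)
LQ@2: {T} ∪ {A} = {A,T} (union, +1)
LQZ@2: {A,T} ∩ {A} = {A} (intersection, +0)
ILOQZ@2: {A,C} ∩ {A} = {A} (intersection, +0)
IO@3: {C} ∪ {G} = {C,G} (union, +1)
LQ@3: {G} ∪ {T} = {G,T} (union, +1)
LQZ@3: {G,T} ∩ {T} = {T} (intersection, +0)
ILOQZ@3: {C,G} ∪ {T} = {C,G,T} (union, +1)
IO@4: {G} ∪ {A} = {A,G} (union, +1)
LQ@4: {C} ∪ {T} = {C,T} (union, +1)
LQZ@4: {C,T} ∩ {T} = {T} (intersection, +0)
ILOQZ@4: {A,G} ∪ {T} = {A,G,T} (union, +1)
per-site changes: [3, 3, 2, 3, 3]; total = 14

C,G,T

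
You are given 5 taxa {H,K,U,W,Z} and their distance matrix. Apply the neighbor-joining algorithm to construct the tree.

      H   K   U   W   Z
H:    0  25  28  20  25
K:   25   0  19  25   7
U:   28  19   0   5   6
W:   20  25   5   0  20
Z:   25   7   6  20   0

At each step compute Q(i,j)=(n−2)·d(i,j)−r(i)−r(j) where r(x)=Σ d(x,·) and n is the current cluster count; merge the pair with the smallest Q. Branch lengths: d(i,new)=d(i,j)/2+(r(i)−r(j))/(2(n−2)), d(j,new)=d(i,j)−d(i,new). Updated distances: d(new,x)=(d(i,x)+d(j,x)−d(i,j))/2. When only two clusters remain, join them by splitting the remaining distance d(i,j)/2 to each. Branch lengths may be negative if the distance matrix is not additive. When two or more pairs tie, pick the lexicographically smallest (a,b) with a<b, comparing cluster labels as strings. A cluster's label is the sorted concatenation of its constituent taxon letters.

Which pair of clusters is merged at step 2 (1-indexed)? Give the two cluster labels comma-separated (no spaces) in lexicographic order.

step 1: merge (K,Z) at d=7, Q=-113; branch lengths K→13/2, Z→1/2; new cluster KZ
  updated: d(H,KZ)=43/2, d(KZ,U)=9, d(KZ,W)=19
step 2: merge (H,KZ) at d=43/2, Q=-76; branch lengths H→63/4, KZ→23/4; new cluster HKZ
  updated: d(HKZ,U)=31/4, d(HKZ,W)=35/4
step 3: merge (HKZ,U) at d=31/4, Q=-43/2; branch lengths HKZ→23/4, U→2; new cluster HKUZ
  updated: d(HKUZ,W)=3
step 4: merge (HKUZ,W) at d=3; branch lengths HKUZ→3/2, W→3/2; new cluster HKUWZ
final tree: (((H:63/4,(K:13/2,Z:1/2):23/4):23/4,U:2):3/2,W:3/2)
total length: 157/4

H,KZ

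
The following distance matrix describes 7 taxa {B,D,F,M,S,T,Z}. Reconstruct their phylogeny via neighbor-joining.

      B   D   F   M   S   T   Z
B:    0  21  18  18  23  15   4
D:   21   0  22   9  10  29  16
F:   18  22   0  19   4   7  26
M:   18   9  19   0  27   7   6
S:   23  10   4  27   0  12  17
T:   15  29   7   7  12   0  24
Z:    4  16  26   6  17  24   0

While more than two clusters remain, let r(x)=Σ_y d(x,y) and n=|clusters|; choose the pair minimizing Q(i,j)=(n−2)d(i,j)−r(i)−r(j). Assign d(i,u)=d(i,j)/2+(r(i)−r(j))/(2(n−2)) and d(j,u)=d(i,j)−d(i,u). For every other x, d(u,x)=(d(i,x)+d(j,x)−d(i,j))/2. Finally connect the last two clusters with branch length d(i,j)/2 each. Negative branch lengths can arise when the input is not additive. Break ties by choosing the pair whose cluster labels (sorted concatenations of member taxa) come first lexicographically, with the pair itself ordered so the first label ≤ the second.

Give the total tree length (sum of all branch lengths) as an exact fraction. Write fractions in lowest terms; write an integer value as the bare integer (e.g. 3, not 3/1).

step 1: merge (B,Z) at d=4, Q=-172; branch lengths B→13/5, Z→7/5; new cluster BZ
  updated: d(BZ,D)=33/2, d(BZ,F)=20, d(BZ,M)=10, d(BZ,S)=18, d(BZ,T)=35/2
step 2: merge (F,S) at d=4, Q=-127; branch lengths F→17/8, S→15/8; new cluster FS
  updated: d(BZ,FS)=17, d(D,FS)=14, d(FS,M)=21, d(FS,T)=15/2
step 3: merge (FS,T) at d=15/2, Q=-98; branch lengths FS→7/2, T→4; new cluster FST
  updated: d(BZ,FST)=27/2, d(D,FST)=71/4, d(FST,M)=41/4
step 4: merge (BZ,FST) at d=27/2, Q=-109/2; branch lengths BZ→51/8, FST→57/8; new cluster BFSTZ
  updated: d(BFSTZ,D)=83/8, d(BFSTZ,M)=27/8
step 5: merge (BFSTZ,D) at d=83/8, Q=-91/4; branch lengths BFSTZ→19/8, D→8; new cluster BDFSTZ
  updated: d(BDFSTZ,M)=1
step 6: merge (BDFSTZ,M) at d=1; branch lengths BDFSTZ→1/2, M→1/2; new cluster BDFMSTZ
final tree: ((((B:13/5,Z:7/5):51/8,((F:17/8,S:15/8):7/2,T:4):57/8):19/8,D:8):1/2,M:1/2)
total length: 323/8

323/8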